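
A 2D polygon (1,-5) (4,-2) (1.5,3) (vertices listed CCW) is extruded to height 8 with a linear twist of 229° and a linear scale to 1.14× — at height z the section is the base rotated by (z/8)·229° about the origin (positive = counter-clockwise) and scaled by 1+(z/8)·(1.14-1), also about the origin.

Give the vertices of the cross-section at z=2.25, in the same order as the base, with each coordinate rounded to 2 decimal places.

t = z/height = 2.25/8 = 0.28125
s = 1 + (scale-1)·z/height = 1 + (1.14-1)·2.25/8 = 1.039375
θ = twist·z/height = 229°·2.25/8 = 64.4063° = 1.124101 rad
cos θ = 0.431987, sin θ = 0.901880 (intermediates below are computed at full precision and shown rounded to 5 d.p.)
v1: (1,-5) → rotate → (4.94139,-1.25806) → ×s → (5.13595,-1.30759) → (5.14,-1.31)
v2: (4,-2) → rotate → (3.53171,2.74354) → ×s → (3.67077,2.85157) → (3.67,2.85)
v3: (1.5,3) → rotate → (-2.05766,2.64878) → ×s → (-2.13868,2.75308) → (-2.14,2.75)

Cross-section at z=2.25: (5.14,-1.31) (3.67,2.85) (-2.14,2.75)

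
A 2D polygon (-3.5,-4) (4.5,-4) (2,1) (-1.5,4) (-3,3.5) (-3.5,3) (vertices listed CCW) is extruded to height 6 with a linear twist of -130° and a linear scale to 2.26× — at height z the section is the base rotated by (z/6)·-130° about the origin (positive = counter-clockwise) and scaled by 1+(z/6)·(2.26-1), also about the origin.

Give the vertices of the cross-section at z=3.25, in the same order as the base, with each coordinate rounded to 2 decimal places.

Cross-section at z=3.25: (-8.31,3.29) (-3.80,-9.39) (2.71,-2.61) (5.49,4.63) (3.86,6.73) (2.78,7.24)

t = z/height = 3.25/6 = 0.541667
s = 1 + (scale-1)·z/height = 1 + (2.26-1)·3.25/6 = 1.682500
θ = twist·z/height = -130°·3.25/6 = -70.4167° = -1.229003 rad
cos θ = 0.335178, sin θ = -0.942155 (intermediates below are computed at full precision and shown rounded to 5 d.p.)
v1: (-3.5,-4) → rotate → (-4.94174,1.95683) → ×s → (-8.31448,3.29237) → (-8.31,3.29)
v2: (4.5,-4) → rotate → (-2.26032,-5.58041) → ×s → (-3.80299,-9.38904) → (-3.80,-9.39)
v3: (2,1) → rotate → (1.61251,-1.54913) → ×s → (2.71305,-2.60642) → (2.71,-2.61)
v4: (-1.5,4) → rotate → (3.26585,2.75394) → ×s → (5.49480,4.63351) → (5.49,4.63)
v5: (-3,3.5) → rotate → (2.29201,3.99959) → ×s → (3.85631,6.72930) → (3.86,6.73)
v6: (-3.5,3) → rotate → (1.65334,4.30308) → ×s → (2.78175,7.23992) → (2.78,7.24)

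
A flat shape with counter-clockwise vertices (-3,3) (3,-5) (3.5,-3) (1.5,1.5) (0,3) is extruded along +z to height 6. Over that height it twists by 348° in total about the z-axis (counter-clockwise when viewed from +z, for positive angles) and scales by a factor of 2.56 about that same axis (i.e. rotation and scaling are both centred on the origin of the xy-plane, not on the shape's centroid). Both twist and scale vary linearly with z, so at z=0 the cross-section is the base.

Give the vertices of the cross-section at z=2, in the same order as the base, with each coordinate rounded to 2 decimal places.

Cross-section at z=2: (-2.10,-6.10) (4.83,7.43) (1.77,6.78) (-3.05,1.05) (-4.10,-2.00)

t = z/height = 2/6 = 0.333333
s = 1 + (scale-1)·z/height = 1 + (2.56-1)·2/6 = 1.520000
θ = twist·z/height = 348°·2/6 = 116.0000° = 2.024582 rad
cos θ = -0.438371, sin θ = 0.898794 (intermediates below are computed at full precision and shown rounded to 5 d.p.)
v1: (-3,3) → rotate → (-1.38127,-4.01150) → ×s → (-2.09953,-6.09747) → (-2.10,-6.10)
v2: (3,-5) → rotate → (3.17886,4.88824) → ×s → (4.83186,7.43012) → (4.83,7.43)
v3: (3.5,-3) → rotate → (1.16208,4.46089) → ×s → (1.76637,6.78056) → (1.77,6.78)
v4: (1.5,1.5) → rotate → (-2.00575,0.69063) → ×s → (-3.04874,1.04976) → (-3.05,1.05)
v5: (0,3) → rotate → (-2.69638,-1.31511) → ×s → (-4.09850,-1.99897) → (-4.10,-2.00)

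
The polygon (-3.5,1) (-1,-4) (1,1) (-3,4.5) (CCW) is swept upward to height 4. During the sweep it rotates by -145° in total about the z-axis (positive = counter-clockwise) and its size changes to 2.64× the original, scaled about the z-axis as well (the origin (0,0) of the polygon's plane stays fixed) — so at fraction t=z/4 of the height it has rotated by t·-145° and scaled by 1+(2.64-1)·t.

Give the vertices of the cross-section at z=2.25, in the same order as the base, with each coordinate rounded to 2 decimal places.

Cross-section at z=2.25: (0.91,6.94) (-7.89,0.77) (2.18,-1.62) (7.71,6.97)

t = z/height = 2.25/4 = 0.5625
s = 1 + (scale-1)·z/height = 1 + (2.64-1)·2.25/4 = 1.922500
θ = twist·z/height = -145°·2.25/4 = -81.5625° = -1.423534 rad
cos θ = 0.146730, sin θ = -0.989177 (intermediates below are computed at full precision and shown rounded to 5 d.p.)
v1: (-3.5,1) → rotate → (0.47562,3.60885) → ×s → (0.91438,6.93801) → (0.91,6.94)
v2: (-1,-4) → rotate → (-4.10344,0.40225) → ×s → (-7.88886,0.77333) → (-7.89,0.77)
v3: (1,1) → rotate → (1.13591,-0.84245) → ×s → (2.18378,-1.61960) → (2.18,-1.62)
v4: (-3,4.5) → rotate → (4.01110,3.62782) → ×s → (7.71135,6.97448) → (7.71,6.97)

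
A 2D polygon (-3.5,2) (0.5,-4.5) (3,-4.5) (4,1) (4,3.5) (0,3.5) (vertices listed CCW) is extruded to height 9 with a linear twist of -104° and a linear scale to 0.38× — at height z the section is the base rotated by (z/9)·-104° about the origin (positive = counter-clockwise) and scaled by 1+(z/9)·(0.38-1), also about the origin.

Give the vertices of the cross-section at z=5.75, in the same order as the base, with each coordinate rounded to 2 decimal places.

Cross-section at z=5.75: (0.26,2.42) (-2.37,-1.36) (-1.77,-2.75) (1.52,-1.97) (2.90,-1.37) (1.94,0.84)

t = z/height = 5.75/9 = 0.638889
s = 1 + (scale-1)·z/height = 1 + (0.38-1)·5.75/9 = 0.603889
θ = twist·z/height = -104°·5.75/9 = -66.4444° = -1.159674 rad
cos θ = 0.399638, sin θ = -0.916673 (intermediates below are computed at full precision and shown rounded to 5 d.p.)
v1: (-3.5,2) → rotate → (0.43461,4.00763) → ×s → (0.26246,2.42016) → (0.26,2.42)
v2: (0.5,-4.5) → rotate → (-3.92521,-2.25671) → ×s → (-2.37039,-1.36280) → (-2.37,-1.36)
v3: (3,-4.5) → rotate → (-2.92611,-4.54839) → ×s → (-1.76705,-2.74672) → (-1.77,-2.75)
v4: (4,1) → rotate → (2.51523,-3.26705) → ×s → (1.51892,-1.97294) → (1.52,-1.97)
v5: (4,3.5) → rotate → (4.80691,-2.26796) → ×s → (2.90284,-1.36960) → (2.90,-1.37)
v6: (0,3.5) → rotate → (3.20836,1.39873) → ×s → (1.93749,0.84468) → (1.94,0.84)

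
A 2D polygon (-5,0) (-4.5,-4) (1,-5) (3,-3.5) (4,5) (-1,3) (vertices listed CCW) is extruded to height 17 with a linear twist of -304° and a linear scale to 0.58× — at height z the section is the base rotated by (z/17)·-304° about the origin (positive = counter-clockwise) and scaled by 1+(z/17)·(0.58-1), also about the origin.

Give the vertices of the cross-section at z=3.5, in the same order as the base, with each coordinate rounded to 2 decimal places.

t = z/height = 3.5/17 = 0.205882
s = 1 + (scale-1)·z/height = 1 + (0.58-1)·3.5/17 = 0.913529
θ = twist·z/height = -304°·3.5/17 = -62.5882° = -1.092371 rad
cos θ = 0.460382, sin θ = -0.887721 (intermediates below are computed at full precision and shown rounded to 5 d.p.)
v1: (-5,0) → rotate → (-2.30191,4.43860) → ×s → (-2.10286,4.05480) → (-2.10,4.05)
v2: (-4.5,-4) → rotate → (-5.62260,2.15322) → ×s → (-5.13641,1.96703) → (-5.14,1.97)
v3: (1,-5) → rotate → (-3.97822,-3.18963) → ×s → (-3.63422,-2.91382) → (-3.63,-2.91)
v4: (3,-3.5) → rotate → (-1.72588,-4.27450) → ×s → (-1.57664,-3.90488) → (-1.58,-3.90)
v5: (4,5) → rotate → (6.28013,-1.24897) → ×s → (5.73709,-1.14097) → (5.74,-1.14)
v6: (-1,3) → rotate → (2.20278,2.26887) → ×s → (2.01230,2.07268) → (2.01,2.07)

Cross-section at z=3.5: (-2.10,4.05) (-5.14,1.97) (-3.63,-2.91) (-1.58,-3.90) (5.74,-1.14) (2.01,2.07)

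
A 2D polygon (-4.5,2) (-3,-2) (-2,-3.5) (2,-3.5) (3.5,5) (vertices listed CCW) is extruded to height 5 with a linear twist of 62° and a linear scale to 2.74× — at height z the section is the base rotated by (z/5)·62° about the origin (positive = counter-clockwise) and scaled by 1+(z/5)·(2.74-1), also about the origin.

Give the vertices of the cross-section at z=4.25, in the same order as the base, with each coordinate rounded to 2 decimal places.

t = z/height = 4.25/5 = 0.85
s = 1 + (scale-1)·z/height = 1 + (2.74-1)·4.25/5 = 2.479000
θ = twist·z/height = 62°·4.25/5 = 52.7000° = 0.919789 rad
cos θ = 0.605988, sin θ = 0.795473 (intermediates below are computed at full precision and shown rounded to 5 d.p.)
v1: (-4.5,2) → rotate → (-4.31789,-2.36765) → ×s → (-10.70406,-5.86941) → (-10.70,-5.87)
v2: (-3,-2) → rotate → (-0.22702,-3.59840) → ×s → (-0.56278,-8.92043) → (-0.56,-8.92)
v3: (-2,-3.5) → rotate → (1.57218,-3.71191) → ×s → (3.89744,-9.20182) → (3.90,-9.20)
v4: (2,-3.5) → rotate → (3.99613,-0.53001) → ×s → (9.90642,-1.31390) → (9.91,-1.31)
v5: (3.5,5) → rotate → (-1.85641,5.81410) → ×s → (-4.60204,14.41315) → (-4.60,14.41)

Cross-section at z=4.25: (-10.70,-5.87) (-0.56,-8.92) (3.90,-9.20) (9.91,-1.31) (-4.60,14.41)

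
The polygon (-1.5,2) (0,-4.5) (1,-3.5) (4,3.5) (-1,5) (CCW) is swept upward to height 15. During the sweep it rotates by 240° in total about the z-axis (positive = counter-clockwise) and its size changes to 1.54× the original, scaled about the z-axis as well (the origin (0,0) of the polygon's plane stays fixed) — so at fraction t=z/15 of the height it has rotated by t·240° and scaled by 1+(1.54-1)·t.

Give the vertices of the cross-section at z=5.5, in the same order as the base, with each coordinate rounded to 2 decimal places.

t = z/height = 5.5/15 = 0.366667
s = 1 + (scale-1)·z/height = 1 + (1.54-1)·5.5/15 = 1.198000
θ = twist·z/height = 240°·5.5/15 = 88.0000° = 1.535890 rad
cos θ = 0.034899, sin θ = 0.999391 (intermediates below are computed at full precision and shown rounded to 5 d.p.)
v1: (-1.5,2) → rotate → (-2.05113,-1.42929) → ×s → (-2.45725,-1.71229) → (-2.46,-1.71)
v2: (0,-4.5) → rotate → (4.49726,-0.15705) → ×s → (5.38772,-0.18814) → (5.39,-0.19)
v3: (1,-3.5) → rotate → (3.53277,0.87724) → ×s → (4.23226,1.05094) → (4.23,1.05)
v4: (4,3.5) → rotate → (-3.35827,4.11971) → ×s → (-4.02321,4.93541) → (-4.02,4.94)
v5: (-1,5) → rotate → (-5.03185,-0.82489) → ×s → (-6.02816,-0.98822) → (-6.03,-0.99)

Cross-section at z=5.5: (-2.46,-1.71) (5.39,-0.19) (4.23,1.05) (-4.02,4.94) (-6.03,-0.99)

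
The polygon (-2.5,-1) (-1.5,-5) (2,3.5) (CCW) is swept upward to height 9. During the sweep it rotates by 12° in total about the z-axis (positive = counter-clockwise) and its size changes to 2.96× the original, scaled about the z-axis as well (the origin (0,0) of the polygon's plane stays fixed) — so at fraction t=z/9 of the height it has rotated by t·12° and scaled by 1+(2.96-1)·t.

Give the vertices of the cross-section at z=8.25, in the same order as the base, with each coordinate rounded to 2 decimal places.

t = z/height = 8.25/9 = 0.916667
s = 1 + (scale-1)·z/height = 1 + (2.96-1)·8.25/9 = 2.796667
θ = twist·z/height = 12°·8.25/9 = 11.0000° = 0.191986 rad
cos θ = 0.981627, sin θ = 0.190809 (intermediates below are computed at full precision and shown rounded to 5 d.p.)
v1: (-2.5,-1) → rotate → (-2.26326,-1.45865) → ×s → (-6.32958,-4.07936) → (-6.33,-4.08)
v2: (-1.5,-5) → rotate → (-0.51840,-5.19435) → ×s → (-1.44978,-14.52686) → (-1.45,-14.53)
v3: (2,3.5) → rotate → (1.29542,3.81731) → ×s → (3.62287,10.67575) → (3.62,10.68)

Cross-section at z=8.25: (-6.33,-4.08) (-1.45,-14.53) (3.62,10.68)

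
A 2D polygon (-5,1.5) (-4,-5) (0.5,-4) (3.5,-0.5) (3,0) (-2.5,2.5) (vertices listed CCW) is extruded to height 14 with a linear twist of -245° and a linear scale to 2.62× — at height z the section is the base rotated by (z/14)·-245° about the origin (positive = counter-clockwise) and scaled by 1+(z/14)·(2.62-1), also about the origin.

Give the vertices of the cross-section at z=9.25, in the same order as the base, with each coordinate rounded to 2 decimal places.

t = z/height = 9.25/14 = 0.660714
s = 1 + (scale-1)·z/height = 1 + (2.62-1)·9.25/14 = 2.070357
θ = twist·z/height = -245°·9.25/14 = -161.8750° = -2.825252 rad
cos θ = -0.950380, sin θ = -0.311091 (intermediates below are computed at full precision and shown rounded to 5 d.p.)
v1: (-5,1.5) → rotate → (5.21854,0.12989) → ×s → (10.80424,0.26891) → (10.80,0.27)
v2: (-4,-5) → rotate → (2.24606,5.99626) → ×s → (4.65016,12.41441) → (4.65,12.41)
v3: (0.5,-4) → rotate → (-1.71955,3.64597) → ×s → (-3.56009,7.54847) → (-3.56,7.55)
v4: (3.5,-0.5) → rotate → (-3.48188,-0.61363) → ×s → (-7.20873,-1.27043) → (-7.21,-1.27)
v5: (3,0) → rotate → (-2.85114,-0.93327) → ×s → (-5.90288,-1.93221) → (-5.90,-1.93)
v6: (-2.5,2.5) → rotate → (3.15368,-1.59822) → ×s → (6.52924,-3.30889) → (6.53,-3.31)

Cross-section at z=9.25: (10.80,0.27) (4.65,12.41) (-3.56,7.55) (-7.21,-1.27) (-5.90,-1.93) (6.53,-3.31)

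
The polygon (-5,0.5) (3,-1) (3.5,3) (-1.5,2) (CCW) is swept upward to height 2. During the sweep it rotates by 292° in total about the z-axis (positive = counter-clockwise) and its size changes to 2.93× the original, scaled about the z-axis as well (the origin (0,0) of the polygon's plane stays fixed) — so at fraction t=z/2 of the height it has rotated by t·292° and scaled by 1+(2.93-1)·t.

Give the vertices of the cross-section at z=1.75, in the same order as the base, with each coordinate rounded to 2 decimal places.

Cross-section at z=1.75: (4.67,12.68) (-4.62,-7.14) (5.45,-11.13) (6.22,2.56)

t = z/height = 1.75/2 = 0.875
s = 1 + (scale-1)·z/height = 1 + (2.93-1)·1.75/2 = 2.688750
θ = twist·z/height = 292°·1.75/2 = 255.5000° = 4.459316 rad
cos θ = -0.250380, sin θ = -0.968148 (intermediates below are computed at full precision and shown rounded to 5 d.p.)
v1: (-5,0.5) → rotate → (1.73597,4.71555) → ×s → (4.66760,12.67893) → (4.67,12.68)
v2: (3,-1) → rotate → (-1.71929,-2.65406) → ×s → (-4.62273,-7.13611) → (-4.62,-7.14)
v3: (3.5,3) → rotate → (2.02811,-4.13966) → ×s → (5.45309,-11.13050) → (5.45,-11.13)
v4: (-1.5,2) → rotate → (2.31187,0.95146) → ×s → (6.21603,2.55824) → (6.22,2.56)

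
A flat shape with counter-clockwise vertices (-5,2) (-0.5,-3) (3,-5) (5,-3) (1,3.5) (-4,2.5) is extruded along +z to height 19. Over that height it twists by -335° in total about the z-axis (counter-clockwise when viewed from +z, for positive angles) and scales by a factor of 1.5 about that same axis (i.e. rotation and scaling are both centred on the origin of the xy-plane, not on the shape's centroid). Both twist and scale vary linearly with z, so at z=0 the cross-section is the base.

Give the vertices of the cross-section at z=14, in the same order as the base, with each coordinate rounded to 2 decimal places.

Cross-section at z=14: (0.17,-7.37) (4.04,0.99) (4.68,6.47) (1.08,7.91) (-4.94,-0.63) (-0.99,-6.38)

t = z/height = 14/19 = 0.736842
s = 1 + (scale-1)·z/height = 1 + (1.5-1)·14/19 = 1.368421
θ = twist·z/height = -335°·14/19 = -246.8421° = -4.308207 rad
cos θ = -0.393266, sin θ = 0.919425 (intermediates below are computed at full precision and shown rounded to 5 d.p.)
v1: (-5,2) → rotate → (0.12748,-5.38366) → ×s → (0.17445,-7.36711) → (0.17,-7.37)
v2: (-0.5,-3) → rotate → (2.95491,0.72009) → ×s → (4.04356,0.98538) → (4.04,0.99)
v3: (3,-5) → rotate → (3.41732,4.72461) → ×s → (4.67634,6.46525) → (4.68,6.47)
v4: (5,-3) → rotate → (0.79194,5.77692) → ×s → (1.08371,7.90526) → (1.08,7.91)
v5: (1,3.5) → rotate → (-3.61125,-0.45701) → ×s → (-4.94171,-0.62538) → (-4.94,-0.63)
v6: (-4,2.5) → rotate → (-0.72550,-4.66086) → ×s → (-0.99278,-6.37802) → (-0.99,-6.38)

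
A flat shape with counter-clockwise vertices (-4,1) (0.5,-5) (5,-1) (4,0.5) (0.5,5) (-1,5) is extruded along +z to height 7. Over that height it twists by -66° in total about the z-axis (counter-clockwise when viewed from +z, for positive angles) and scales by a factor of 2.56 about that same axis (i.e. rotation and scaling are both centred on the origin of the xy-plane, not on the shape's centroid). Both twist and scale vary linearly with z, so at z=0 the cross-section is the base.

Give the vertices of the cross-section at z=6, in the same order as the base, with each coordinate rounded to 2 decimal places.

Cross-section at z=6: (-3.20,9.09) (-9.11,-7.41) (4.49,-11.04) (6.13,-7.16) (10.40,5.46) (8.47,8.39)

t = z/height = 6/7 = 0.857143
s = 1 + (scale-1)·z/height = 1 + (2.56-1)·6/7 = 2.337143
θ = twist·z/height = -66°·6/7 = -56.5714° = -0.987358 rad
cos θ = 0.550897, sin θ = -0.834573 (intermediates below are computed at full precision and shown rounded to 5 d.p.)
v1: (-4,1) → rotate → (-1.36901,3.88919) → ×s → (-3.19958,9.08959) → (-3.20,9.09)
v2: (0.5,-5) → rotate → (-3.89742,-3.17177) → ×s → (-9.10882,-7.41288) → (-9.11,-7.41)
v3: (5,-1) → rotate → (1.91991,-4.72376) → ×s → (4.48711,-11.04011) → (4.49,-11.04)
v4: (4,0.5) → rotate → (2.62087,-3.06284) → ×s → (6.12536,-7.15831) → (6.13,-7.16)
v5: (0.5,5) → rotate → (4.44831,2.33720) → ×s → (10.39635,5.46237) → (10.40,5.46)
v6: (-1,5) → rotate → (3.62197,3.58906) → ×s → (8.46506,8.38814) → (8.47,8.39)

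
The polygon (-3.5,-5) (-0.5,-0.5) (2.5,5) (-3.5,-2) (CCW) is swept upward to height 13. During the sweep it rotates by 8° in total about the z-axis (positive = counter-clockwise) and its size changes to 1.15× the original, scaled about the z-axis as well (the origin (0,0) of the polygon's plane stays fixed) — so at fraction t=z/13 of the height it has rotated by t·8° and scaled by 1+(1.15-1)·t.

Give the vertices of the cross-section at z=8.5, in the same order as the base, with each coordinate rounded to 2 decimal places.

Cross-section at z=8.5: (-3.33,-5.82) (-0.50,-0.60) (2.23,5.72) (-3.63,-2.54)

t = z/height = 8.5/13 = 0.653846
s = 1 + (scale-1)·z/height = 1 + (1.15-1)·8.5/13 = 1.098077
θ = twist·z/height = 8°·8.5/13 = 5.2308° = 0.091294 rad
cos θ = 0.995836, sin θ = 0.091167 (intermediates below are computed at full precision and shown rounded to 5 d.p.)
v1: (-3.5,-5) → rotate → (-3.02959,-5.29826) → ×s → (-3.32672,-5.81790) → (-3.33,-5.82)
v2: (-0.5,-0.5) → rotate → (-0.45233,-0.54350) → ×s → (-0.49670,-0.59681) → (-0.50,-0.60)
v3: (2.5,5) → rotate → (2.03375,5.20710) → ×s → (2.23322,5.71779) → (2.23,5.72)
v4: (-3.5,-2) → rotate → (-3.30309,-2.31076) → ×s → (-3.62705,-2.53739) → (-3.63,-2.54)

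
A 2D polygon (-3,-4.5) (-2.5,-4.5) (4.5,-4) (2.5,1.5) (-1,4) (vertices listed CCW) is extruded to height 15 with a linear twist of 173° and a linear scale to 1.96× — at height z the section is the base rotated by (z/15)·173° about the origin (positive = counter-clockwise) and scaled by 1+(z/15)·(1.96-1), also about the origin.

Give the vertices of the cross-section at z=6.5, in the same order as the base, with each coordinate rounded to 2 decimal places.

Cross-section at z=6.5: (5.05,-5.76) (5.24,-5.07) (7.12,4.68) (-1.13,3.97) (-5.84,0.10)

t = z/height = 6.5/15 = 0.433333
s = 1 + (scale-1)·z/height = 1 + (1.96-1)·6.5/15 = 1.416000
θ = twist·z/height = 173°·6.5/15 = 74.9667° = 1.308415 rad
cos θ = 0.259381, sin θ = 0.965775 (intermediates below are computed at full precision and shown rounded to 5 d.p.)
v1: (-3,-4.5) → rotate → (3.56785,-4.06454) → ×s → (5.05207,-5.75539) → (5.05,-5.76)
v2: (-2.5,-4.5) → rotate → (3.69754,-3.58165) → ×s → (5.23571,-5.07162) → (5.24,-5.07)
v3: (4.5,-4) → rotate → (5.03031,3.30846) → ×s → (7.12293,4.68479) → (7.12,4.68)
v4: (2.5,1.5) → rotate → (-0.80021,2.80351) → ×s → (-1.13310,3.96977) → (-1.13,3.97)
v5: (-1,4) → rotate → (-4.12248,0.07175) → ×s → (-5.83743,0.10160) → (-5.84,0.10)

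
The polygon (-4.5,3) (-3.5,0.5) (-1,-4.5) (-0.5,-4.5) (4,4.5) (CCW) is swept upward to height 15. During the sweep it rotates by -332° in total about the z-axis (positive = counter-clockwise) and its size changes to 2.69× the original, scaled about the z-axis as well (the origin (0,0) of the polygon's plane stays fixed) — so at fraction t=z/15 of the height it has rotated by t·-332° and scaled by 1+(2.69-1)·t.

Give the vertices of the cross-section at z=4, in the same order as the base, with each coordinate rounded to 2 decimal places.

Cross-section at z=4: (4.18,6.64) (0.60,5.09) (-6.56,1.28) (-6.54,0.56) (6.67,-5.63)

t = z/height = 4/15 = 0.266667
s = 1 + (scale-1)·z/height = 1 + (2.69-1)·4/15 = 1.450667
θ = twist·z/height = -332°·4/15 = -88.5333° = -1.545198 rad
cos θ = 0.025595, sin θ = -0.999672 (intermediates below are computed at full precision and shown rounded to 5 d.p.)
v1: (-4.5,3) → rotate → (2.88384,4.57531) → ×s → (4.18349,6.63725) → (4.18,6.64)
v2: (-3.5,0.5) → rotate → (0.41025,3.51165) → ×s → (0.59514,5.09424) → (0.60,5.09)
v3: (-1,-4.5) → rotate → (-4.52412,0.88449) → ×s → (-6.56299,1.28310) → (-6.56,1.28)
v4: (-0.5,-4.5) → rotate → (-4.51132,0.38466) → ×s → (-6.54443,0.55801) → (-6.54,0.56)
v5: (4,4.5) → rotate → (4.60091,-3.88351) → ×s → (6.67438,-5.63368) → (6.67,-5.63)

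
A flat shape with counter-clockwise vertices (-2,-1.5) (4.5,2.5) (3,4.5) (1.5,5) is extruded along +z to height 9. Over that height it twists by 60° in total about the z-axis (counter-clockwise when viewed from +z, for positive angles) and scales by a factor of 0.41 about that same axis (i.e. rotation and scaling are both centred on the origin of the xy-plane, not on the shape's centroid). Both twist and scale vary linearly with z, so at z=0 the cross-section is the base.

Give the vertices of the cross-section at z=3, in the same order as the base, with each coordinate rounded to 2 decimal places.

Cross-section at z=3: (-1.10,-1.68) (2.71,3.12) (1.03,4.22) (-0.24,4.19)

t = z/height = 3/9 = 0.333333
s = 1 + (scale-1)·z/height = 1 + (0.41-1)·3/9 = 0.803333
θ = twist·z/height = 60°·3/9 = 20.0000° = 0.349066 rad
cos θ = 0.939693, sin θ = 0.342020 (intermediates below are computed at full precision and shown rounded to 5 d.p.)
v1: (-2,-1.5) → rotate → (-1.36636,-2.09358) → ×s → (-1.09764,-1.68184) → (-1.10,-1.68)
v2: (4.5,2.5) → rotate → (3.37357,3.88832) → ×s → (2.71010,3.12362) → (2.71,3.12)
v3: (3,4.5) → rotate → (1.27999,5.25468) → ×s → (1.02826,4.22126) → (1.03,4.22)
v4: (1.5,5) → rotate → (-0.30056,5.21149) → ×s → (-0.24145,4.18657) → (-0.24,4.19)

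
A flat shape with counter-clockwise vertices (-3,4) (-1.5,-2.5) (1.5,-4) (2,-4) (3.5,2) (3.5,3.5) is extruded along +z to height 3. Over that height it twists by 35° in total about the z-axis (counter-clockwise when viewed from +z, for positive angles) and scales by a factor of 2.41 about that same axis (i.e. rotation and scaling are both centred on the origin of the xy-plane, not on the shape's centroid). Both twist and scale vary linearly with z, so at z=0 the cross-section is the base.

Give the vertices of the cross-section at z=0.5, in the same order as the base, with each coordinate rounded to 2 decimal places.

Cross-section at z=0.5: (-4.19,4.54) (-1.53,-3.26) (2.34,-4.73) (2.96,-4.66) (4.05,2.90) (3.86,4.74)

t = z/height = 0.5/3 = 0.166667
s = 1 + (scale-1)·z/height = 1 + (2.41-1)·0.5/3 = 1.235000
θ = twist·z/height = 35°·0.5/3 = 5.8333° = 0.101811 rad
cos θ = 0.994822, sin θ = 0.101635 (intermediates below are computed at full precision and shown rounded to 5 d.p.)
v1: (-3,4) → rotate → (-3.39101,3.67438) → ×s → (-4.18789,4.53786) → (-4.19,4.54)
v2: (-1.5,-2.5) → rotate → (-1.23814,-2.63951) → ×s → (-1.52911,-3.25979) → (-1.53,-3.26)
v3: (1.5,-4) → rotate → (1.89877,-3.82683) → ×s → (2.34498,-4.72614) → (2.34,-4.73)
v4: (2,-4) → rotate → (2.39618,-3.77602) → ×s → (2.95929,-4.66338) → (2.96,-4.66)
v5: (3.5,2) → rotate → (3.27861,2.34537) → ×s → (4.04908,2.89653) → (4.05,2.90)
v6: (3.5,3.5) → rotate → (3.12615,3.83760) → ×s → (3.86080,4.73943) → (3.86,4.74)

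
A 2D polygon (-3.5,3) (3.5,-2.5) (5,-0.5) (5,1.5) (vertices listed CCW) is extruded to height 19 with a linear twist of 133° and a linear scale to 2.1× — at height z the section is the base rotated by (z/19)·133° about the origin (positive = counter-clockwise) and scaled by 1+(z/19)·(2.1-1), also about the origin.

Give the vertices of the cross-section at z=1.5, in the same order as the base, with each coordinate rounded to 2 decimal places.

t = z/height = 1.5/19 = 0.0789474
s = 1 + (scale-1)·z/height = 1 + (2.1-1)·1.5/19 = 1.086842
θ = twist·z/height = 133°·1.5/19 = 10.5000° = 0.183260 rad
cos θ = 0.983255, sin θ = 0.182236 (intermediates below are computed at full precision and shown rounded to 5 d.p.)
v1: (-3.5,3) → rotate → (-3.98810,2.31194) → ×s → (-4.33443,2.51271) → (-4.33,2.51)
v2: (3.5,-2.5) → rotate → (3.89698,-1.82031) → ×s → (4.23540,-1.97839) → (4.24,-1.98)
v3: (5,-0.5) → rotate → (5.00739,0.41955) → ×s → (5.44224,0.45598) → (5.44,0.46)
v4: (5,1.5) → rotate → (4.64292,2.38606) → ×s → (5.04612,2.59327) → (5.05,2.59)

Cross-section at z=1.5: (-4.33,2.51) (4.24,-1.98) (5.44,0.46) (5.05,2.59)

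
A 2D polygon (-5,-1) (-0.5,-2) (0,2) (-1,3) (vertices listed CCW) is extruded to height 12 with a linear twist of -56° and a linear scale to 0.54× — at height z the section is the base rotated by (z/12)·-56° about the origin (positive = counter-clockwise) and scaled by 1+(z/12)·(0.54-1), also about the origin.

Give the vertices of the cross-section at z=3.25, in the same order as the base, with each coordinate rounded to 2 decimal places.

Cross-section at z=3.25: (-4.45,0.30) (-0.88,-1.58) (0.46,1.69) (-0.16,2.76)

t = z/height = 3.25/12 = 0.270833
s = 1 + (scale-1)·z/height = 1 + (0.54-1)·3.25/12 = 0.875417
θ = twist·z/height = -56°·3.25/12 = -15.1667° = -0.264708 rad
cos θ = 0.965169, sin θ = -0.261628 (intermediates below are computed at full precision and shown rounded to 5 d.p.)
v1: (-5,-1) → rotate → (-5.08747,0.34297) → ×s → (-4.45366,0.30024) → (-4.45,0.30)
v2: (-0.5,-2) → rotate → (-1.00584,-1.79952) → ×s → (-0.88053,-1.57533) → (-0.88,-1.58)
v3: (0,2) → rotate → (0.52326,1.93034) → ×s → (0.45807,1.68985) → (0.46,1.69)
v4: (-1,3) → rotate → (-0.18029,3.15713) → ×s → (-0.15783,2.76381) → (-0.16,2.76)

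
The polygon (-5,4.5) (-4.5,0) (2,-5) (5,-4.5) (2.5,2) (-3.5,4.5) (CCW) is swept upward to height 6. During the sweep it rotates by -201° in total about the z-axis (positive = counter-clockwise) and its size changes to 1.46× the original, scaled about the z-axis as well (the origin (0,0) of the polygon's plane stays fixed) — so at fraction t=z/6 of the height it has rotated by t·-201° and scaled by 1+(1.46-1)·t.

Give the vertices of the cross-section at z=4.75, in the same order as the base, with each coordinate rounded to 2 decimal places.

Cross-section at z=4.75: (8.56,-3.31) (5.74,2.19) (-4.98,5.40) (-8.56,3.31) (-2.21,-3.76) (6.65,-4.03)

t = z/height = 4.75/6 = 0.791667
s = 1 + (scale-1)·z/height = 1 + (1.46-1)·4.75/6 = 1.364167
θ = twist·z/height = -201°·4.75/6 = -159.1250° = -2.777255 rad
cos θ = -0.934360, sin θ = -0.356330 (intermediates below are computed at full precision and shown rounded to 5 d.p.)
v1: (-5,4.5) → rotate → (6.27529,-2.42297) → ×s → (8.56054,-3.30533) → (8.56,-3.31)
v2: (-4.5,0) → rotate → (4.20462,1.60349) → ×s → (5.73580,2.18742) → (5.74,2.19)
v3: (2,-5) → rotate → (-3.65037,3.95914) → ×s → (-4.97972,5.40093) → (-4.98,5.40)
v4: (5,-4.5) → rotate → (-6.27529,2.42297) → ×s → (-8.56054,3.30533) → (-8.56,3.31)
v5: (2.5,2) → rotate → (-1.62324,-2.75955) → ×s → (-2.21437,-3.76448) → (-2.21,-3.76)
v6: (-3.5,4.5) → rotate → (4.87375,-2.95746) → ×s → (6.64860,-4.03447) → (6.65,-4.03)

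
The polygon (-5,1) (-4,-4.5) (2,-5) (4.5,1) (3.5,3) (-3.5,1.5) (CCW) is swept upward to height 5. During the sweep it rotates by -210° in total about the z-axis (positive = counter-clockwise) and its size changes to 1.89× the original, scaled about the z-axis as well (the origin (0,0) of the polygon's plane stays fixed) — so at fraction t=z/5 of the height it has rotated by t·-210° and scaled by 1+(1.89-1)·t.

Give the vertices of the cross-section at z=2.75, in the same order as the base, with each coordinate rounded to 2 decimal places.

t = z/height = 2.75/5 = 0.55
s = 1 + (scale-1)·z/height = 1 + (1.89-1)·2.75/5 = 1.489500
θ = twist·z/height = -210°·2.75/5 = -115.5000° = -2.015855 rad
cos θ = -0.430511, sin θ = -0.902585 (intermediates below are computed at full precision and shown rounded to 5 d.p.)
v1: (-5,1) → rotate → (3.05514,4.08242) → ×s → (4.55063,6.08076) → (4.55,6.08)
v2: (-4,-4.5) → rotate → (-2.33959,5.54764) → ×s → (-3.48482,8.26321) → (-3.48,8.26)
v3: (2,-5) → rotate → (-5.37395,0.34738) → ×s → (-8.00450,0.51743) → (-8.00,0.52)
v4: (4.5,1) → rotate → (-1.03471,-4.49214) → ×s → (-1.54121,-6.69105) → (-1.54,-6.69)
v5: (3.5,3) → rotate → (1.20097,-4.45058) → ×s → (1.78884,-6.62914) → (1.79,-6.63)
v6: (-3.5,1.5) → rotate → (2.86067,2.51328) → ×s → (4.26096,3.74353) → (4.26,3.74)

Cross-section at z=2.75: (4.55,6.08) (-3.48,8.26) (-8.00,0.52) (-1.54,-6.69) (1.79,-6.63) (4.26,3.74)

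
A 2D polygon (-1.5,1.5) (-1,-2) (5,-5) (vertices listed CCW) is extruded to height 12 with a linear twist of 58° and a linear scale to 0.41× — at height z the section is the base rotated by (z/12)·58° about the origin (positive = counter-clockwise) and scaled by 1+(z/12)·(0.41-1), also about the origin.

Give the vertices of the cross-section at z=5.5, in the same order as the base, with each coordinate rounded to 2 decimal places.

Cross-section at z=5.5: (-1.47,0.49) (0.00,-1.63) (4.89,-1.63)

t = z/height = 5.5/12 = 0.458333
s = 1 + (scale-1)·z/height = 1 + (0.41-1)·5.5/12 = 0.729583
θ = twist·z/height = 58°·5.5/12 = 26.5833° = 0.463967 rad
cos θ = 0.894284, sin θ = 0.447499 (intermediates below are computed at full precision and shown rounded to 5 d.p.)
v1: (-1.5,1.5) → rotate → (-2.01268,0.67018) → ×s → (-1.46841,0.48895) → (-1.47,0.49)
v2: (-1,-2) → rotate → (0.00071,-2.23607) → ×s → (0.00052,-1.63140) → (0.00,-1.63)
v3: (5,-5) → rotate → (6.70892,-2.23393) → ×s → (4.89471,-1.62984) → (4.89,-1.63)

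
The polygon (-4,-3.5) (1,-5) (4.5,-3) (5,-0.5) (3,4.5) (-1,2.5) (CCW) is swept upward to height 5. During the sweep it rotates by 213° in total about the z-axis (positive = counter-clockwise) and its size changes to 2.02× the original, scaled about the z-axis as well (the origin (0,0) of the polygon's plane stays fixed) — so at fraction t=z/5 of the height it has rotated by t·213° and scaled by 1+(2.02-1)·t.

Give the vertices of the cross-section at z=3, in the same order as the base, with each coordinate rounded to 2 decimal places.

t = z/height = 3/5 = 0.6
s = 1 + (scale-1)·z/height = 1 + (2.02-1)·3/5 = 1.612000
θ = twist·z/height = 213°·3/5 = 127.8000° = 2.230531 rad
cos θ = -0.612907, sin θ = 0.790155 (intermediates below are computed at full precision and shown rounded to 5 d.p.)
v1: (-4,-3.5) → rotate → (5.21717,-1.01545) → ×s → (8.41008,-1.63690) → (8.41,-1.64)
v2: (1,-5) → rotate → (3.33787,3.85469) → ×s → (5.38064,6.21376) → (5.38,6.21)
v3: (4.5,-3) → rotate → (-0.38762,5.39442) → ×s → (-0.62484,8.69580) → (-0.62,8.70)
v4: (5,-0.5) → rotate → (-2.66946,4.25723) → ×s → (-4.30317,6.86265) → (-4.30,6.86)
v5: (3,4.5) → rotate → (-5.39442,-0.38762) → ×s → (-8.69580,-0.62484) → (-8.70,-0.62)
v6: (-1,2.5) → rotate → (-1.36248,-2.32242) → ×s → (-2.19632,-3.74375) → (-2.20,-3.74)

Cross-section at z=3: (8.41,-1.64) (5.38,6.21) (-0.62,8.70) (-4.30,6.86) (-8.70,-0.62) (-2.20,-3.74)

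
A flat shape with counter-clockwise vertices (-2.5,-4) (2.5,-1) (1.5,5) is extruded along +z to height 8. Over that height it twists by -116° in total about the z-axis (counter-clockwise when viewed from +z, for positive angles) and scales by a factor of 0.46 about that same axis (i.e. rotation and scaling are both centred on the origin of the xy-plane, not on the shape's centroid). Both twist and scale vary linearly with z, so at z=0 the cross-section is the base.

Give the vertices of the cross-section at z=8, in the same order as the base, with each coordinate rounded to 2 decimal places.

Cross-section at z=8: (-1.15,1.84) (-0.92,-0.83) (1.76,-1.63)

t = z/height = 8/8 = 1
s = 1 + (scale-1)·z/height = 1 + (0.46-1)·8/8 = 0.460000
θ = twist·z/height = -116°·8/8 = -116.0000° = -2.024582 rad
cos θ = -0.438371, sin θ = -0.898794 (intermediates below are computed at full precision and shown rounded to 5 d.p.)
v1: (-2.5,-4) → rotate → (-2.49925,4.00047) → ×s → (-1.14965,1.84022) → (-1.15,1.84)
v2: (2.5,-1) → rotate → (-1.99472,-1.80861) → ×s → (-0.91757,-0.83196) → (-0.92,-0.83)
v3: (1.5,5) → rotate → (3.83641,-3.54005) → ×s → (1.76475,-1.62842) → (1.76,-1.63)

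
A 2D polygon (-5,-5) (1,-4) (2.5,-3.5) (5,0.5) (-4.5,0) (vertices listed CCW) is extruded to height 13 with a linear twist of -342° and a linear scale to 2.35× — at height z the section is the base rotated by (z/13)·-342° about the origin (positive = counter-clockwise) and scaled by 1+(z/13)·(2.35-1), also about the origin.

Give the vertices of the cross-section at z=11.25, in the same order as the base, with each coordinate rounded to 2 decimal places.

Cross-section at z=11.25: (5.00,-14.49) (8.75,-1.85) (9.20,1.55) (3.77,10.22) (-4.27,-8.77)

t = z/height = 11.25/13 = 0.865385
s = 1 + (scale-1)·z/height = 1 + (2.35-1)·11.25/13 = 2.168269
θ = twist·z/height = -342°·11.25/13 = -295.9615° = -5.165503 rad
cos θ = 0.437768, sin θ = 0.899088 (intermediates below are computed at full precision and shown rounded to 5 d.p.)
v1: (-5,-5) → rotate → (2.30660,-6.68428) → ×s → (5.00133,-14.49332) → (5.00,-14.49)
v2: (1,-4) → rotate → (4.03412,-0.85198) → ×s → (8.74706,-1.84733) → (8.75,-1.85)
v3: (2.5,-3.5) → rotate → (4.24123,0.71553) → ×s → (9.19612,1.55147) → (9.20,1.55)
v4: (5,0.5) → rotate → (1.73929,4.71432) → ×s → (3.77126,10.22192) → (3.77,10.22)
v5: (-4.5,0) → rotate → (-1.96995,-4.04590) → ×s → (-4.27139,-8.77259) → (-4.27,-8.77)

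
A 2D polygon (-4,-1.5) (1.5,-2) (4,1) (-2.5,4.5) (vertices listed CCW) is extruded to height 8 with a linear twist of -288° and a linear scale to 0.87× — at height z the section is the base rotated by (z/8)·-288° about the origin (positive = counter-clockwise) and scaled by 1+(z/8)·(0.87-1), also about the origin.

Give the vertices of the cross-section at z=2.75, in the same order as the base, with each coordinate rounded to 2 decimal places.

Cross-section at z=2.75: (-0.82,4.00) (-2.11,-1.12) (0.35,-3.92) (4.62,1.69)

t = z/height = 2.75/8 = 0.34375
s = 1 + (scale-1)·z/height = 1 + (0.87-1)·2.75/8 = 0.955313
θ = twist·z/height = -288°·2.75/8 = -99.0000° = -1.727876 rad
cos θ = -0.156434, sin θ = -0.987688 (intermediates below are computed at full precision and shown rounded to 5 d.p.)
v1: (-4,-1.5) → rotate → (-0.85579,4.18541) → ×s → (-0.81755,3.99837) → (-0.82,4.00)
v2: (1.5,-2) → rotate → (-2.21003,-1.16866) → ×s → (-2.11127,-1.11644) → (-2.11,-1.12)
v3: (4,1) → rotate → (0.36195,-4.10719) → ×s → (0.34578,-3.92365) → (0.35,-3.92)
v4: (-2.5,4.5) → rotate → (4.83568,1.76527) → ×s → (4.61959,1.68638) → (4.62,1.69)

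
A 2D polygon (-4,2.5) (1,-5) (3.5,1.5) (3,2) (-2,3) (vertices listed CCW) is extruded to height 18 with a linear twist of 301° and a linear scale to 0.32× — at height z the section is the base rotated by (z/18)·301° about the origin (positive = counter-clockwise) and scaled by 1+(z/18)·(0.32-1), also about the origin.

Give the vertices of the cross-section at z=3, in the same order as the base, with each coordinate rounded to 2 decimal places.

t = z/height = 3/18 = 0.166667
s = 1 + (scale-1)·z/height = 1 + (0.32-1)·3/18 = 0.886667
θ = twist·z/height = 301°·3/18 = 50.1667° = 0.875574 rad
cos θ = 0.640557, sin θ = 0.767911 (intermediates below are computed at full precision and shown rounded to 5 d.p.)
v1: (-4,2.5) → rotate → (-4.48200,-1.47025) → ×s → (-3.97404,-1.30362) → (-3.97,-1.30)
v2: (1,-5) → rotate → (4.48011,-2.43487) → ×s → (3.97237,-2.15892) → (3.97,-2.16)
v3: (3.5,1.5) → rotate → (1.09008,3.64852) → ×s → (0.96654,3.23502) → (0.97,3.24)
v4: (3,2) → rotate → (0.38585,3.58485) → ×s → (0.34212,3.17856) → (0.34,3.18)
v5: (-2,3) → rotate → (-3.58485,0.38585) → ×s → (-3.17856,0.34212) → (-3.18,0.34)

Cross-section at z=3: (-3.97,-1.30) (3.97,-2.16) (0.97,3.24) (0.34,3.18) (-3.18,0.34)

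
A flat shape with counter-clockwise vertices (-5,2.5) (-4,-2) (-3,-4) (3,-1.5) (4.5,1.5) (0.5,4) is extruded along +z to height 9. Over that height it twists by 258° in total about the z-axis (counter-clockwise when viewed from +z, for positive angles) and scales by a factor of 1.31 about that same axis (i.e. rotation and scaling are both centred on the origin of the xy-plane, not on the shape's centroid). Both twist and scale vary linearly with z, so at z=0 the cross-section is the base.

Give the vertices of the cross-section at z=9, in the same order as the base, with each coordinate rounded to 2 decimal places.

Cross-section at z=9: (4.57,5.73) (-1.47,5.67) (-4.31,4.93) (-2.74,-3.44) (0.70,-6.17) (4.99,-1.73)

t = z/height = 9/9 = 1
s = 1 + (scale-1)·z/height = 1 + (1.31-1)·9/9 = 1.310000
θ = twist·z/height = 258°·9/9 = 258.0000° = 4.502949 rad
cos θ = -0.207912, sin θ = -0.978148 (intermediates below are computed at full precision and shown rounded to 5 d.p.)
v1: (-5,2.5) → rotate → (3.48493,4.37096) → ×s → (4.56525,5.72596) → (4.57,5.73)
v2: (-4,-2) → rotate → (-1.12465,4.32841) → ×s → (-1.47329,5.67022) → (-1.47,5.67)
v3: (-3,-4) → rotate → (-3.28886,3.76609) → ×s → (-4.30840,4.93358) → (-4.31,4.93)
v4: (3,-1.5) → rotate → (-2.09096,-2.62258) → ×s → (-2.73915,-3.43557) → (-2.74,-3.44)
v5: (4.5,1.5) → rotate → (0.53162,-4.71353) → ×s → (0.69642,-6.17473) → (0.70,-6.17)
v6: (0.5,4) → rotate → (3.80863,-1.32072) → ×s → (4.98931,-1.73014) → (4.99,-1.73)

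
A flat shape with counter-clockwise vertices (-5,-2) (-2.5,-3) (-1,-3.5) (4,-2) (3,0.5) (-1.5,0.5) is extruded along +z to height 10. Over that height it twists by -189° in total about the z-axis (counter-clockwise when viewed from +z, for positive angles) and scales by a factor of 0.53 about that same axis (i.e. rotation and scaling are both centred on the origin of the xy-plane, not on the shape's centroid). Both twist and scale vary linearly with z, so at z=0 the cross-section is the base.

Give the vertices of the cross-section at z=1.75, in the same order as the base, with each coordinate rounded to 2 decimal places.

Cross-section at z=1.75: (-4.85,0.97) (-3.43,-1.05) (-2.52,-2.19) (2.07,-3.54) (2.56,-1.12) (-0.90,1.14)

t = z/height = 1.75/10 = 0.175
s = 1 + (scale-1)·z/height = 1 + (0.53-1)·1.75/10 = 0.917750
θ = twist·z/height = -189°·1.75/10 = -33.0750° = -0.577268 rad
cos θ = 0.837957, sin θ = -0.545736 (intermediates below are computed at full precision and shown rounded to 5 d.p.)
v1: (-5,-2) → rotate → (-5.28126,1.05277) → ×s → (-4.84687,0.96618) → (-4.85,0.97)
v2: (-2.5,-3) → rotate → (-3.73210,-1.14953) → ×s → (-3.42514,-1.05498) → (-3.43,-1.05)
v3: (-1,-3.5) → rotate → (-2.74803,-2.38711) → ×s → (-2.52201,-2.19077) → (-2.52,-2.19)
v4: (4,-2) → rotate → (2.26035,-3.85886) → ×s → (2.07444,-3.54147) → (2.07,-3.54)
v5: (3,0.5) → rotate → (2.78674,-1.21823) → ×s → (2.55753,-1.11803) → (2.56,-1.12)
v6: (-1.5,0.5) → rotate → (-0.98407,1.23758) → ×s → (-0.90313,1.13579) → (-0.90,1.14)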